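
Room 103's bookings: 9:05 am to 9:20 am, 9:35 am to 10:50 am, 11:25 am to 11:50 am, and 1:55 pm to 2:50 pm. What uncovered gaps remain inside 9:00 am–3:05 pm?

Covered (merged): 9:05 am–9:20 am, 9:35 am–10:50 am, 11:25 am–11:50 am, 1:55 pm–2:50 pm.
Uncovered inside 9:00 am–3:05 pm: 9:00 am–9:05 am, 9:20 am–9:35 am, 10:50 am–11:25 am, 11:50 am–1:55 pm, 2:50 pm–3:05 pm.

9:00 am–9:05 am, 9:20 am–9:35 am, 10:50 am–11:25 am, 11:50 am–1:55 pm, 2:50 pm–3:05 pm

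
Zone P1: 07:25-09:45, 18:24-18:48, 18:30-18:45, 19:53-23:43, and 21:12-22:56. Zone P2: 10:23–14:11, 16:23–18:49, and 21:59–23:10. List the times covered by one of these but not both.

07:25-09:45, 10:23-14:11, 16:23-18:24, 18:48-18:49, 19:53-21:59, 23:10-23:43

First set merges to 07:25-09:45, 18:24-18:48, 19:53-23:43.
A but not B: 07:25-09:45, 19:53-21:59, 23:10-23:43.
B but not A: 10:23-14:11, 16:23-18:24, 18:48-18:49.
Combining gives A △ B.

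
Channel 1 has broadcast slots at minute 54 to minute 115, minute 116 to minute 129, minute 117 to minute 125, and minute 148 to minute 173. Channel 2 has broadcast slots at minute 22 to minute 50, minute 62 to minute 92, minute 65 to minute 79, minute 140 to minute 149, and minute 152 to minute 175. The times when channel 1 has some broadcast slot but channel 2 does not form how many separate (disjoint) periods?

4

Merge the first list: minute 54 to minute 115, minute 116 to minute 129, minute 148 to minute 173.
Merge the second list: minute 22 to minute 50, minute 62 to minute 92, minute 140 to minute 149, minute 152 to minute 175.
A \ B = minute 54 to minute 62, minute 92 to minute 115, minute 116 to minute 129, minute 149 to minute 152.
That is 4 disjoint pieces.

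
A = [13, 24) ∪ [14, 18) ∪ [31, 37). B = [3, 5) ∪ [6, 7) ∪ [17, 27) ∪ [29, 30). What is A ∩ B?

[17, 24)

Merge the first list: [13, 24), [31, 37).
[13, 24) meets the second set on [17, 24).
[31, 37): no overlap with the second set.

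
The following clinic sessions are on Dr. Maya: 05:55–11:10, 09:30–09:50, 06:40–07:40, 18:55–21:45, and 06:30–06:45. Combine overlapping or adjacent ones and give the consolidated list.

05:55-11:10, 18:55-21:45

Sort by start: 05:55-11:10, 06:30-06:45, 06:40-07:40, 09:30-09:50, 18:55-21:45.
06:30-06:45 overlaps/touches 05:55-11:10 → extend to 05:55-11:10.
06:40-07:40 overlaps/touches 05:55-11:10 → extend to 05:55-11:10.
09:30-09:50 overlaps/touches 05:55-11:10 → extend to 05:55-11:10.
18:55-21:45 is disjoint → start new block.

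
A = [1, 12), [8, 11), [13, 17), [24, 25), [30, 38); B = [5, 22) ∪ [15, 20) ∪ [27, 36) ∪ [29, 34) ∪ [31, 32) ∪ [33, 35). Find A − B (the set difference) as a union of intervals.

A, merged: [1, 12), [13, 17), [24, 25), [30, 38).
B, merged: [5, 22), [27, 36).
[1, 12) with B removed leaves [1, 5).
[13, 17) lies entirely inside B → drops out.
[24, 25) is untouched.
[30, 38) with B removed leaves [36, 38).

[1, 5) ∪ [24, 25) ∪ [36, 38)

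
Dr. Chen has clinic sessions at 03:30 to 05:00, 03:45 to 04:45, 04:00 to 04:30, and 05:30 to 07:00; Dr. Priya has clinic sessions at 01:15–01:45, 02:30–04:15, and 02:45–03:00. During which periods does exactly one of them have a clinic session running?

A, merged: 03:30–05:00, 05:30–07:00.
B, merged: 01:15–01:45, 02:30–04:15.
A but not B: 04:15–05:00, 05:30–07:00.
B but not A: 01:15–01:45, 02:30–03:30.
Combining gives A △ B.

01:15–01:45, 02:30–03:30, 04:15–05:00, 05:30–07:00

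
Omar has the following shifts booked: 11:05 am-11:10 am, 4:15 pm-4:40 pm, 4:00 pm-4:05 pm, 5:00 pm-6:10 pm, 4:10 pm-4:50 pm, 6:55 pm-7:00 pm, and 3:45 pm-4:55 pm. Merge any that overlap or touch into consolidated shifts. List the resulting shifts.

11:05 am–11:10 am, 3:45 pm–4:55 pm, 5:00 pm–6:10 pm, 6:55 pm–7:00 pm

Sort by start: 11:05 am–11:10 am, 3:45 pm–4:55 pm, 4:00 pm–4:05 pm, 4:10 pm–4:50 pm, 4:15 pm–4:40 pm, 5:00 pm–6:10 pm, 6:55 pm–7:00 pm.
3:45 pm–4:55 pm is disjoint → start new block.
4:00 pm–4:05 pm overlaps/touches 3:45 pm–4:55 pm → extend to 3:45 pm–4:55 pm.
4:10 pm–4:50 pm overlaps/touches 3:45 pm–4:55 pm → extend to 3:45 pm–4:55 pm.
4:15 pm–4:40 pm overlaps/touches 3:45 pm–4:55 pm → extend to 3:45 pm–4:55 pm.
5:00 pm–6:10 pm is disjoint → start new block.
6:55 pm–7:00 pm is disjoint → start new block.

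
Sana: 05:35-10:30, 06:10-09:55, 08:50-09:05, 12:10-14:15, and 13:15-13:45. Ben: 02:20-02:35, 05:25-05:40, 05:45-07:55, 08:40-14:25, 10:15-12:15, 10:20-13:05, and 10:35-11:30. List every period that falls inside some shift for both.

First set merges to 05:35–10:30, 12:10–14:15.
Second set merges to 02:20–02:35, 05:25–05:40, 05:45–07:55, 08:40–14:25.
05:35–10:30 ∩ B → 05:35–05:40, 05:45–07:55, 08:40–10:30.
12:10–14:15 ∩ B → 12:10–14:15.

05:35–05:40, 05:45–07:55, 08:40–10:30, 12:10–14:15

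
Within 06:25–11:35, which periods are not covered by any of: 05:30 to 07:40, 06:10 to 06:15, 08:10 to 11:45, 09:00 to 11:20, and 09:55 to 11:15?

07:40-08:10

Covered (merged): 05:30-07:40, 08:10-11:45.
Gaps within 06:25-11:35: 07:40-08:10.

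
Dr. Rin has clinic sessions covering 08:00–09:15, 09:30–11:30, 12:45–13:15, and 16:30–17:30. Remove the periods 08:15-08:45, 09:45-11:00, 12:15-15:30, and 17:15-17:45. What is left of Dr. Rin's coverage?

08:00-09:15 \ B = 08:00-08:15, 08:45-09:15.
09:30-11:30 \ B = 09:30-09:45, 11:00-11:30.
12:45-13:15: entirely removed.
16:30-17:30 \ B = 16:30-17:15.

08:00-08:15, 08:45-09:15, 09:30-09:45, 11:00-11:30, 16:30-17:15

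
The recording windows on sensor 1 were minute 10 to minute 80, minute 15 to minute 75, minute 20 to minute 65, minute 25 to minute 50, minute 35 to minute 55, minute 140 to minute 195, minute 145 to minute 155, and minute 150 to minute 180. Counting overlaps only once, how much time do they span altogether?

125 minutes

Merged: minute 10 to minute 80, minute 140 to minute 195.
Lengths: 70 minutes + 55 minutes = 125 minutes.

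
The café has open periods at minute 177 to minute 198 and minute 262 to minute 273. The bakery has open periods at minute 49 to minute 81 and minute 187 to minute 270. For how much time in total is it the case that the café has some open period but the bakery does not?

A \ B = minute 177 to minute 187, minute 270 to minute 273.
Total: 10 minutes + 3 minutes = 13 minutes.

13 minutes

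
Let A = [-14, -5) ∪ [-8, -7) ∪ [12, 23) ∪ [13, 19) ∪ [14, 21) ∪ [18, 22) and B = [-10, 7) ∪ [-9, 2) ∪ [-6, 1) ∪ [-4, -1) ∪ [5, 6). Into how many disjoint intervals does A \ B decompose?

First set merges to [-14, -5), [12, 23).
Second set merges to [-10, 7).
A \ B = [-14, -10), [12, 23).
That is 2 disjoint pieces.

2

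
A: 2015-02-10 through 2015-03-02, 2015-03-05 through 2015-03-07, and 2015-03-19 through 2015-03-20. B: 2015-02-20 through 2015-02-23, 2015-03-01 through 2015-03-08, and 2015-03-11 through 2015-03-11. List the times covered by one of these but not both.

A \ B = 2015-02-10 through 2015-02-19, 2015-02-24 through 2015-02-28, 2015-03-19 through 2015-03-20.
B \ A = 2015-03-03 through 2015-03-04, 2015-03-08 through 2015-03-08, 2015-03-11 through 2015-03-11.
Union of the two gives the symmetric difference.

2015-02-10 through 2015-02-19, 2015-02-24 through 2015-02-28, 2015-03-03 through 2015-03-04, 2015-03-08 through 2015-03-08, 2015-03-11 through 2015-03-11, 2015-03-19 through 2015-03-20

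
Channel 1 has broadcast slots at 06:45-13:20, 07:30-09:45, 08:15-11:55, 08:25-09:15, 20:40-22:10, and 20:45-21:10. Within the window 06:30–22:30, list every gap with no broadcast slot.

06:30–06:45, 13:20–20:40, 22:10–22:30

The merged coverage is 06:45–13:20, 20:40–22:10.
Gaps within 06:30–22:30: 06:30–06:45, 13:20–20:40, 22:10–22:30.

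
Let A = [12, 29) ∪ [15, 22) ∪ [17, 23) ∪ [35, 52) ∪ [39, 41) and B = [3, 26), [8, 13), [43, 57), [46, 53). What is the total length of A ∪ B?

48

First set merges to [12, 29), [35, 52).
Second set merges to [3, 26), [43, 57).
A ∪ B = [3, 29), [35, 57).
Total: 26 + 22 = 48.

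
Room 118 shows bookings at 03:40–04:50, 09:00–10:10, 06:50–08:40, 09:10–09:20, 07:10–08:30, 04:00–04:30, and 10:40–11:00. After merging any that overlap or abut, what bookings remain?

Sort by start: 03:40–04:50, 04:00–04:30, 06:50–08:40, 07:10–08:30, 09:00–10:10, 09:10–09:20, 10:40–11:00.
04:00–04:30 overlaps/touches 03:40–04:50 → extend to 03:40–04:50.
06:50–08:40 is disjoint → start new block.
07:10–08:30 overlaps/touches 06:50–08:40 → extend to 06:50–08:40.
09:00–10:10 is disjoint → start new block.
09:10–09:20 overlaps/touches 09:00–10:10 → extend to 09:00–10:10.
10:40–11:00 is disjoint → start new block.

03:40–04:50, 06:50–08:40, 09:00–10:10, 10:40–11:00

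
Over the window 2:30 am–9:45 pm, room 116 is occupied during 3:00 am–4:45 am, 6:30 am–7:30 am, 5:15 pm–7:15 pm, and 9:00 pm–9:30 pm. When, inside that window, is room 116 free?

After merging, the occupied span is 3:00 am–4:45 am, 6:30 am–7:30 am, 5:15 pm–7:15 pm, 9:00 pm–9:30 pm.
Gaps within 2:30 am–9:45 pm: 2:30 am–3:00 am, 4:45 am–6:30 am, 7:30 am–5:15 pm, 7:15 pm–9:00 pm, 9:30 pm–9:45 pm.

2:30 am–3:00 am, 4:45 am–6:30 am, 7:30 am–5:15 pm, 7:15 pm–9:00 pm, 9:30 pm–9:45 pm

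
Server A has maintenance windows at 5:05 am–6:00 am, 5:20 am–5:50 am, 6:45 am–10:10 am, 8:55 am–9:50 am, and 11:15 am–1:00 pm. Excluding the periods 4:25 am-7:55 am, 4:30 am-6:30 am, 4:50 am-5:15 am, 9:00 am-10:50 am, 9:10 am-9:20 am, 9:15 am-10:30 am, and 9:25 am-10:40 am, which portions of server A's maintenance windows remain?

First set merges to 5:05 am–6:00 am, 6:45 am–10:10 am, 11:15 am–1:00 pm.
Second set merges to 4:25 am–7:55 am, 9:00 am–10:50 am.
5:05 am–6:00 am: entirely removed.
6:45 am–10:10 am \ B = 7:55 am–9:00 am.
11:15 am–1:00 pm: nothing removed.

7:55 am–9:00 am, 11:15 am–1:00 pm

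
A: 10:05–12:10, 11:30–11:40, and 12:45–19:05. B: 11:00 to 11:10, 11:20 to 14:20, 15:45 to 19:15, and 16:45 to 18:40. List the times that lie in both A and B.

A, merged: 10:05-12:10, 12:45-19:05.
B, merged: 11:00-11:10, 11:20-14:20, 15:45-19:15.
10:05-12:10 meets the second set on 11:00-11:10, 11:20-12:10.
12:45-19:05 meets the second set on 12:45-14:20, 15:45-19:05.

11:00-11:10, 11:20-12:10, 12:45-14:20, 15:45-19:05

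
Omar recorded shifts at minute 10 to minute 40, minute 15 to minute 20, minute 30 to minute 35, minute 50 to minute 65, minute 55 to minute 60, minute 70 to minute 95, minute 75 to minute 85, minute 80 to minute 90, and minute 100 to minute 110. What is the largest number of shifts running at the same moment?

Sweep endpoints in order; track running count of active intervals.
Peak of 3 reached at minute 80.

3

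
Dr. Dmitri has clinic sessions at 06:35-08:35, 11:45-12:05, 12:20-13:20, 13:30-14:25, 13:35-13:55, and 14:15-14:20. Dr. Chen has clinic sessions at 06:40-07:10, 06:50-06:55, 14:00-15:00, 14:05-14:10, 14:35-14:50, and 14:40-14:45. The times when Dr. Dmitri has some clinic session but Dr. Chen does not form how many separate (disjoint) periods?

First set merges to 06:35–08:35, 11:45–12:05, 12:20–13:20, 13:30–14:25.
Second set merges to 06:40–07:10, 14:00–15:00.
A \ B = 06:35–06:40, 07:10–08:35, 11:45–12:05, 12:20–13:20, 13:30–14:00.
That is 5 disjoint pieces.

5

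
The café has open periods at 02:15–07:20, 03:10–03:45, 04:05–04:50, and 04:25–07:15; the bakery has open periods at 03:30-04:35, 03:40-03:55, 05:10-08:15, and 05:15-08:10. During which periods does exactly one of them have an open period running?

02:15–03:30, 04:35–05:10, 07:20–08:15

Merge the first list: 02:15–07:20.
Merge the second list: 03:30–04:35, 05:10–08:15.
Only in the first: 02:15–03:30, 04:35–05:10.
Only in the second: 07:20–08:15.
Together these are the periods covered by exactly one.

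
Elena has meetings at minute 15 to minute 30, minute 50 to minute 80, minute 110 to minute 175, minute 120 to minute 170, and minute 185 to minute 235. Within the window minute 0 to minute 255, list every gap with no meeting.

Covered (merged): minute 15 to minute 30, minute 50 to minute 80, minute 110 to minute 175, minute 185 to minute 235.
Gaps within minute 0 to minute 255: minute 0 to minute 15, minute 30 to minute 50, minute 80 to minute 110, minute 175 to minute 185, minute 235 to minute 255.

minute 0 to minute 15, minute 30 to minute 50, minute 80 to minute 110, minute 175 to minute 185, minute 235 to minute 255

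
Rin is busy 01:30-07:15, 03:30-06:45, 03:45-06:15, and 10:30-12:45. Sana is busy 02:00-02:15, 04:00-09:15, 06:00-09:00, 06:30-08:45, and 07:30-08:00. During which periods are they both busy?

02:00–02:15, 04:00–07:15

Merge the first list: 01:30–07:15, 10:30–12:45.
Merge the second list: 02:00–02:15, 04:00–09:15.
01:30–07:15 overlaps B on 02:00–02:15, 04:00–07:15.
10:30–12:45 falls entirely outside B.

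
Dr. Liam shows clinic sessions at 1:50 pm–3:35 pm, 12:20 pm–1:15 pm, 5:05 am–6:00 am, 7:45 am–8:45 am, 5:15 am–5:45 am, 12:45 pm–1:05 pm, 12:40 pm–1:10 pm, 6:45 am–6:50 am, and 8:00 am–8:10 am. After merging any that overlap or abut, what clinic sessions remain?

Sort by start: 5:05 am-6:00 am, 5:15 am-5:45 am, 6:45 am-6:50 am, 7:45 am-8:45 am, 8:00 am-8:10 am, 12:20 pm-1:15 pm, 12:40 pm-1:10 pm, 12:45 pm-1:05 pm, 1:50 pm-3:35 pm.
5:15 am-5:45 am overlaps/touches 5:05 am-6:00 am → extend to 5:05 am-6:00 am.
6:45 am-6:50 am is disjoint → start new block.
7:45 am-8:45 am is disjoint → start new block.
8:00 am-8:10 am overlaps/touches 7:45 am-8:45 am → extend to 7:45 am-8:45 am.
12:20 pm-1:15 pm is disjoint → start new block.
12:40 pm-1:10 pm overlaps/touches 12:20 pm-1:15 pm → extend to 12:20 pm-1:15 pm.
12:45 pm-1:05 pm overlaps/touches 12:20 pm-1:15 pm → extend to 12:20 pm-1:15 pm.
1:50 pm-3:35 pm is disjoint → start new block.

5:05 am-6:00 am, 6:45 am-6:50 am, 7:45 am-8:45 am, 12:20 pm-1:15 pm, 1:50 pm-3:35 pm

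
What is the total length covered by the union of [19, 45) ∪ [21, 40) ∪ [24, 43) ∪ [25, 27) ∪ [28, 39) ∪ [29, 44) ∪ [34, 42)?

26

Merged: [19, 45).
Length: 26.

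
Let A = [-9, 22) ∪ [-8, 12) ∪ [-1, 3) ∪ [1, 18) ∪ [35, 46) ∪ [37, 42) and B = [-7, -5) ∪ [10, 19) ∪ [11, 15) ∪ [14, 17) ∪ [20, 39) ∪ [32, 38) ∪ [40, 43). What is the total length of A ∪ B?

Merge the first list: [-9, 22), [35, 46).
Merge the second list: [-7, -5), [10, 19), [20, 39), [40, 43).
A ∪ B = [-9, 46).
Total: 55.

55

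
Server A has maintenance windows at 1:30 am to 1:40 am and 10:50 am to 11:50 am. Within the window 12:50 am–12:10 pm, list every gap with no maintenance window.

12:50 am-1:30 am, 1:40 am-10:50 am, 11:50 am-12:10 pm

The merged coverage is 1:30 am-1:40 am, 10:50 am-11:50 am.
Gaps within 12:50 am-12:10 pm: 12:50 am-1:30 am, 1:40 am-10:50 am, 11:50 am-12:10 pm.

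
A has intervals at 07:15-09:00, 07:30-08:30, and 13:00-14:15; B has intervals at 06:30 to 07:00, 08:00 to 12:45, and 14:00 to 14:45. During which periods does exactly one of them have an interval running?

A, merged: 07:15-09:00, 13:00-14:15.
A but not B: 07:15-08:00, 13:00-14:00.
B but not A: 06:30-07:00, 09:00-12:45, 14:15-14:45.
Combining gives A △ B.

06:30-07:00, 07:15-08:00, 09:00-12:45, 13:00-14:00, 14:15-14:45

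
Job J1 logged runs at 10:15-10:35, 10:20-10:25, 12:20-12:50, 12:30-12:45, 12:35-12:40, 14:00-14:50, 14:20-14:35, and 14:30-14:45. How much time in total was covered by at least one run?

Merged: 10:15-10:35, 12:20-12:50, 14:00-14:50.
Lengths: 20 min + 30 min + 50 min = 1 h 40 min.

1 h 40 min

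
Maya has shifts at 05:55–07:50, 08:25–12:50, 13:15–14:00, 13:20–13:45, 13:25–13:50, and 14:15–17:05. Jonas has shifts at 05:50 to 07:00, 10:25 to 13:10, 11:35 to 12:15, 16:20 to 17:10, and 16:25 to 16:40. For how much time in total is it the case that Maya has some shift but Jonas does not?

5 h 40 min

Merge the first list: 05:55–07:50, 08:25–12:50, 13:15–14:00, 14:15–17:05.
Merge the second list: 05:50–07:00, 10:25–13:10, 16:20–17:10.
A \ B = 07:00–07:50, 08:25–10:25, 13:15–14:00, 14:15–16:20.
Total: 50 min + 2 h + 45 min + 2 h 5 min = 5 h 40 min.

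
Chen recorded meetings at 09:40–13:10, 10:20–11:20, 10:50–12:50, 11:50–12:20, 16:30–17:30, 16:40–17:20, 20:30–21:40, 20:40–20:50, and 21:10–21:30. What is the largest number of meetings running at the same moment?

3

At 10:50, 3 of the intervals are simultaneously active.
No point has more.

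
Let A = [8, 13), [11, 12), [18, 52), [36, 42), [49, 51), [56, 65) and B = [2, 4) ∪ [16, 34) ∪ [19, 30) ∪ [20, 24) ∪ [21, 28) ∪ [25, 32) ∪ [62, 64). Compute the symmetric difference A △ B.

First set merges to [8, 13), [18, 52), [56, 65).
Second set merges to [2, 4), [16, 34), [62, 64).
A but not B: [8, 13), [34, 52), [56, 62), [64, 65).
B but not A: [2, 4), [16, 18).
Combining gives A △ B.

[2, 4) ∪ [8, 13) ∪ [16, 18) ∪ [34, 52) ∪ [56, 62) ∪ [64, 65)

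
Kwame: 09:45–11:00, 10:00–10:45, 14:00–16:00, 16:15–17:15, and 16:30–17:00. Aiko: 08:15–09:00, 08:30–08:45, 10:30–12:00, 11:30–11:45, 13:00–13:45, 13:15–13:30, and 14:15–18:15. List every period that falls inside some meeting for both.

10:30-11:00, 14:15-16:00, 16:15-17:15

First set merges to 09:45-11:00, 14:00-16:00, 16:15-17:15.
Second set merges to 08:15-09:00, 10:30-12:00, 13:00-13:45, 14:15-18:15.
09:45-11:00 overlaps B on 10:30-11:00.
14:00-16:00 overlaps B on 14:15-16:00.
16:15-17:15 overlaps B on 16:15-17:15.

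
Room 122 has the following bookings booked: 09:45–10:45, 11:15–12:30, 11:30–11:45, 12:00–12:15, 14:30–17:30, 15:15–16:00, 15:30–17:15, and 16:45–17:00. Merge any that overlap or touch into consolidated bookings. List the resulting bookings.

11:15-12:30 is disjoint → start new block.
11:30-11:45 overlaps/touches 11:15-12:30 → extend to 11:15-12:30.
12:00-12:15 overlaps/touches 11:15-12:30 → extend to 11:15-12:30.
14:30-17:30 is disjoint → start new block.
15:15-16:00 overlaps/touches 14:30-17:30 → extend to 14:30-17:30.
15:30-17:15 overlaps/touches 14:30-17:30 → extend to 14:30-17:30.
16:45-17:00 overlaps/touches 14:30-17:30 → extend to 14:30-17:30.

09:45-10:45, 11:15-12:30, 14:30-17:30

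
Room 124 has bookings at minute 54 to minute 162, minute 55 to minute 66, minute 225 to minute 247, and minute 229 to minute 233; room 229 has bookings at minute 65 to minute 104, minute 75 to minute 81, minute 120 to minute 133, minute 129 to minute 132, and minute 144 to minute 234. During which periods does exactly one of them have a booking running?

minute 54 to minute 65, minute 104 to minute 120, minute 133 to minute 144, minute 162 to minute 225, minute 234 to minute 247

Merge the first list: minute 54 to minute 162, minute 225 to minute 247.
Merge the second list: minute 65 to minute 104, minute 120 to minute 133, minute 144 to minute 234.
Only in the first: minute 54 to minute 65, minute 104 to minute 120, minute 133 to minute 144, minute 234 to minute 247.
Only in the second: minute 162 to minute 225.
Together these are the periods covered by exactly one.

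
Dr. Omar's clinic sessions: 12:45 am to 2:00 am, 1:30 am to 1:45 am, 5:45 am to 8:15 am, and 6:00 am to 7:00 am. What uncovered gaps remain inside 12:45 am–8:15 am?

2:00 am–5:45 am

After merging, the occupied span is 12:45 am–2:00 am, 5:45 am–8:15 am.
Gaps within 12:45 am–8:15 am: 2:00 am–5:45 am.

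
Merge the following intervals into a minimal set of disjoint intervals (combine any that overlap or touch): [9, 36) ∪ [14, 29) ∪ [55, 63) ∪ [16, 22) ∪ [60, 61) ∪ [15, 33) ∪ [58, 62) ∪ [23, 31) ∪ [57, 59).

Sort by start: [9, 36), [14, 29), [15, 33), [16, 22), [23, 31), [55, 63), [57, 59), [58, 62), [60, 61).
[14, 29) overlaps/touches [9, 36) → extend to [9, 36).
[15, 33) overlaps/touches [9, 36) → extend to [9, 36).
[16, 22) overlaps/touches [9, 36) → extend to [9, 36).
[23, 31) overlaps/touches [9, 36) → extend to [9, 36).
[55, 63) is disjoint → start new block.
[57, 59) overlaps/touches [55, 63) → extend to [55, 63).
[58, 62) overlaps/touches [55, 63) → extend to [55, 63).
[60, 61) overlaps/touches [55, 63) → extend to [55, 63).

[9, 36) ∪ [55, 63)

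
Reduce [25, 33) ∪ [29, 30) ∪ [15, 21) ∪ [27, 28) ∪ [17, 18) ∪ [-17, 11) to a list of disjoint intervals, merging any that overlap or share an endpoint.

Sort by start: [-17, 11), [15, 21), [17, 18), [25, 33), [27, 28), [29, 30).
[15, 21) is disjoint → start new block.
[17, 18) overlaps/touches [15, 21) → extend to [15, 21).
[25, 33) is disjoint → start new block.
[27, 28) overlaps/touches [25, 33) → extend to [25, 33).
[29, 30) overlaps/touches [25, 33) → extend to [25, 33).

[-17, 11) ∪ [15, 21) ∪ [25, 33)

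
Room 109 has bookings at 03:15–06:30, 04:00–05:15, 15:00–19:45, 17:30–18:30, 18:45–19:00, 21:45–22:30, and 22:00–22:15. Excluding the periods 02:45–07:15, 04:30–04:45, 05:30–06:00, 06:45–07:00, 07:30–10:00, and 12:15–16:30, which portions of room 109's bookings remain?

16:30–19:45, 21:45–22:30

First set merges to 03:15–06:30, 15:00–19:45, 21:45–22:30.
Second set merges to 02:45–07:15, 07:30–10:00, 12:15–16:30.
03:15–06:30 lies entirely inside B → drops out.
15:00–19:45 with B removed leaves 16:30–19:45.
21:45–22:30 is untouched.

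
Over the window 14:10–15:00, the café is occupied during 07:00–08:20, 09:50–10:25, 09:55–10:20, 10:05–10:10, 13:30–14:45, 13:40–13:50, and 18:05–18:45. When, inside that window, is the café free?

14:45-15:00

The merged coverage is 07:00-08:20, 09:50-10:25, 13:30-14:45, 18:05-18:45.
Gaps within 14:10-15:00: 14:45-15:00.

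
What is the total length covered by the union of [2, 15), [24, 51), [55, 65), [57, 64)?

Merged: [2, 15), [24, 51), [55, 65).
Lengths: 13 + 27 + 10 = 50.

50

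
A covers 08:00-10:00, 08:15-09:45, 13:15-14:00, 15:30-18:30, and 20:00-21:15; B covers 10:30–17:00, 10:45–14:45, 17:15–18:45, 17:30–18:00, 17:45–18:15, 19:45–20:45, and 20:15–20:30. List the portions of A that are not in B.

08:00-10:00, 17:00-17:15, 20:45-21:15

Merge the first list: 08:00-10:00, 13:15-14:00, 15:30-18:30, 20:00-21:15.
Merge the second list: 10:30-17:00, 17:15-18:45, 19:45-20:45.
08:00-10:00: nothing removed.
13:15-14:00: entirely removed.
15:30-18:30 \ B = 17:00-17:15.
20:00-21:15 \ B = 20:45-21:15.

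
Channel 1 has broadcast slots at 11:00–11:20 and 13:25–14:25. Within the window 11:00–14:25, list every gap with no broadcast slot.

11:20–13:25

After merging, the occupied span is 11:00–11:20, 13:25–14:25.
Complement within 11:00–14:25: 11:20–13:25.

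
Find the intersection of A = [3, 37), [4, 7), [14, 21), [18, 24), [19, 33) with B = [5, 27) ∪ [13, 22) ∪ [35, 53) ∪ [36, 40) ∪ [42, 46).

A, merged: [3, 37).
B, merged: [5, 27), [35, 53).
[3, 37) meets the second set on [5, 27), [35, 37).

[5, 27) ∪ [35, 37)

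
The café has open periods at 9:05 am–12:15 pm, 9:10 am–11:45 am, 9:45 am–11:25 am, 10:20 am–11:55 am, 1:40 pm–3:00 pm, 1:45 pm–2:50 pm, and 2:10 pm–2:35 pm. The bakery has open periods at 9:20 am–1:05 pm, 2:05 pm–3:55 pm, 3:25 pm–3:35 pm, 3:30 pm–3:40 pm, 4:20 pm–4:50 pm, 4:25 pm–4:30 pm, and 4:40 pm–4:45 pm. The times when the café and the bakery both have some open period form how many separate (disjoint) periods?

2

Merge the first list: 9:05 am–12:15 pm, 1:40 pm–3:00 pm.
Merge the second list: 9:20 am–1:05 pm, 2:05 pm–3:55 pm, 4:20 pm–4:50 pm.
A ∩ B = 9:20 am–12:15 pm, 2:05 pm–3:00 pm.
That is 2 disjoint pieces.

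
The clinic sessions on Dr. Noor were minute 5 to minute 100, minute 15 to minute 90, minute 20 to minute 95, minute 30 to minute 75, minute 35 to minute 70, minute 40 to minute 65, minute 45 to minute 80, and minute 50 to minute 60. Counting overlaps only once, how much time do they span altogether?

95 minutes

Merged: minute 5 to minute 100.
Length: 95 minutes.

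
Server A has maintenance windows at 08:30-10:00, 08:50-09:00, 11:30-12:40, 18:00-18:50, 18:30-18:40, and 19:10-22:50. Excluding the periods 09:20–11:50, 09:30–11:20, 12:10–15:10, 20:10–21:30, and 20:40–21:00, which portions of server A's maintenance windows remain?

08:30-09:20, 11:50-12:10, 18:00-18:50, 19:10-20:10, 21:30-22:50

A, merged: 08:30-10:00, 11:30-12:40, 18:00-18:50, 19:10-22:50.
B, merged: 09:20-11:50, 12:10-15:10, 20:10-21:30.
08:30-10:00 minus B → 08:30-09:20.
11:30-12:40 minus B → 11:50-12:10.
18:00-18:50: no B overlap → unchanged.
19:10-22:50 minus B → 19:10-20:10, 21:30-22:50.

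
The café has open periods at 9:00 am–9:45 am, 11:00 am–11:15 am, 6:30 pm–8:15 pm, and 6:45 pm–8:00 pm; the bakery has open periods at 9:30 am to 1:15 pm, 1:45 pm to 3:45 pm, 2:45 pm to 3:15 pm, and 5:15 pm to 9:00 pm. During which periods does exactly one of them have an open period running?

9:00 am-9:30 am, 9:45 am-11:00 am, 11:15 am-1:15 pm, 1:45 pm-3:45 pm, 5:15 pm-6:30 pm, 8:15 pm-9:00 pm

First set merges to 9:00 am-9:45 am, 11:00 am-11:15 am, 6:30 pm-8:15 pm.
Second set merges to 9:30 am-1:15 pm, 1:45 pm-3:45 pm, 5:15 pm-9:00 pm.
Only in the first: 9:00 am-9:30 am.
Only in the second: 9:45 am-11:00 am, 11:15 am-1:15 pm, 1:45 pm-3:45 pm, 5:15 pm-6:30 pm, 8:15 pm-9:00 pm.
Together these are the periods covered by exactly one.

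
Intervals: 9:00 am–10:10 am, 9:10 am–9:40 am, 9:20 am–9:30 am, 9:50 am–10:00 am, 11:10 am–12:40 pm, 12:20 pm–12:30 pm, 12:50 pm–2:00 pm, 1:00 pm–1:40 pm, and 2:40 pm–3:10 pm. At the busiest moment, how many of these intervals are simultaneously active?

Walk the sorted start/end points keeping a running depth.
The depth first hits 3 at 9:20 am.

3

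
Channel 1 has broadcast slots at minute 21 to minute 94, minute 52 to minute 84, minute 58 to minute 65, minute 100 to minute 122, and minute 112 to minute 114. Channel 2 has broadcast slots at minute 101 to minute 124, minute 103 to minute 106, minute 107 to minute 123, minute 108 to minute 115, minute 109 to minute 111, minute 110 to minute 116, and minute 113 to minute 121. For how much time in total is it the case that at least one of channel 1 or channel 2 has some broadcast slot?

97 minutes

Merge the first list: minute 21 to minute 94, minute 100 to minute 122.
Merge the second list: minute 101 to minute 124.
A ∪ B = minute 21 to minute 94, minute 100 to minute 124.
Total: 73 minutes + 24 minutes = 97 minutes.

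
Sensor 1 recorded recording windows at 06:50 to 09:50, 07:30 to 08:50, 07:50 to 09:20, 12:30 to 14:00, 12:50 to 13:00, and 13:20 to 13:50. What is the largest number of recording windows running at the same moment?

Walk the sorted start/end points keeping a running depth.
The depth first hits 3 at 07:50.

3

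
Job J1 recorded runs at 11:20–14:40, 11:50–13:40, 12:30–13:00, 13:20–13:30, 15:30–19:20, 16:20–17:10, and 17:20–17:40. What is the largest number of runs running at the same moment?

3

Walk the sorted start/end points keeping a running depth.
The depth first hits 3 at 12:30.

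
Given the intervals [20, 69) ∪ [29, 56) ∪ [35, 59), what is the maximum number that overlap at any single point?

3

At 35, 3 of the intervals are simultaneously active.
No point has more.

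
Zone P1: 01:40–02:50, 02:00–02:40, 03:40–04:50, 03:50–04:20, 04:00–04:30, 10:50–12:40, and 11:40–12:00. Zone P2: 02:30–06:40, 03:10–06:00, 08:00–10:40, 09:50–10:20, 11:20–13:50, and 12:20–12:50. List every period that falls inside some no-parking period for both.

Merge the first list: 01:40–02:50, 03:40–04:50, 10:50–12:40.
Merge the second list: 02:30–06:40, 08:00–10:40, 11:20–13:50.
01:40–02:50 meets the second set on 02:30–02:50.
03:40–04:50 meets the second set on 03:40–04:50.
10:50–12:40 meets the second set on 11:20–12:40.

02:30–02:50, 03:40–04:50, 11:20–12:40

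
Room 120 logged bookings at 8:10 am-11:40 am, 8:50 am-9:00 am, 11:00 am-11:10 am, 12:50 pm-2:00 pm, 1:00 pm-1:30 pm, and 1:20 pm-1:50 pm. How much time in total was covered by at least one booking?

Merged: 8:10 am–11:40 am, 12:50 pm–2:00 pm.
Lengths: 3 h 30 min + 1 h 10 min = 4 h 40 min.

4 h 40 min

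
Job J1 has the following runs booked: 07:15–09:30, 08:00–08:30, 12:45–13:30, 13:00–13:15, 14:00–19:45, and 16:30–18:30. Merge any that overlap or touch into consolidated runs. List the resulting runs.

07:15–09:30, 12:45–13:30, 14:00–19:45

08:00–08:30 overlaps/touches 07:15–09:30 → extend to 07:15–09:30.
12:45–13:30 is disjoint → start new block.
13:00–13:15 overlaps/touches 12:45–13:30 → extend to 12:45–13:30.
14:00–19:45 is disjoint → start new block.
16:30–18:30 overlaps/touches 14:00–19:45 → extend to 14:00–19:45.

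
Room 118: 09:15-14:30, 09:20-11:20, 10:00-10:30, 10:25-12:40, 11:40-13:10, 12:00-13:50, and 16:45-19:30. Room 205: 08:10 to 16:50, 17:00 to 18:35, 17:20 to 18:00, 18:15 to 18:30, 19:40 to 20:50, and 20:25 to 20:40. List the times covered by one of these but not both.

08:10-09:15, 14:30-16:45, 16:50-17:00, 18:35-19:30, 19:40-20:50

Merge the first list: 09:15-14:30, 16:45-19:30.
Merge the second list: 08:10-16:50, 17:00-18:35, 19:40-20:50.
Only in the first: 16:50-17:00, 18:35-19:30.
Only in the second: 08:10-09:15, 14:30-16:45, 19:40-20:50.
Together these are the periods covered by exactly one.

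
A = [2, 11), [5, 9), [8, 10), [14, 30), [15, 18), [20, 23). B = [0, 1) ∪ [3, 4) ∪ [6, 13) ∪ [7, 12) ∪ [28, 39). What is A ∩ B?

[3, 4) ∪ [6, 11) ∪ [28, 30)

A, merged: [2, 11), [14, 30).
B, merged: [0, 1), [3, 4), [6, 13), [28, 39).
[2, 11) overlaps B on [3, 4), [6, 11).
[14, 30) overlaps B on [28, 30).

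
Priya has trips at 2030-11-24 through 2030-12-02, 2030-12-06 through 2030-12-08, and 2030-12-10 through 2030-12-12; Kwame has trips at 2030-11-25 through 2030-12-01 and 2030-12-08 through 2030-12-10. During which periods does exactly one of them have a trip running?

2030-11-24 through 2030-11-24, 2030-12-02 through 2030-12-02, 2030-12-06 through 2030-12-07, 2030-12-09 through 2030-12-09, 2030-12-11 through 2030-12-12

Only in the first: 2030-11-24 through 2030-11-24, 2030-12-02 through 2030-12-02, 2030-12-06 through 2030-12-07, 2030-12-11 through 2030-12-12.
Only in the second: 2030-12-09 through 2030-12-09.
Together these are the periods covered by exactly one.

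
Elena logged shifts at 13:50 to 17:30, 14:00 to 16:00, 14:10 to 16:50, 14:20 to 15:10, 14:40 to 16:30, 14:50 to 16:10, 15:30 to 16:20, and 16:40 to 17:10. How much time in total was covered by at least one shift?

Merged: 13:50–17:30.
Length: 3 h 40 min.

3 h 40 min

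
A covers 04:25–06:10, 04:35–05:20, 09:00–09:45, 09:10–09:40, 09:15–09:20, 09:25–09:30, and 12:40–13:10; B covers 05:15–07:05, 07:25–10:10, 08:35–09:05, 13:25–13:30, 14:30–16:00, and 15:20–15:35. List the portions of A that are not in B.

A, merged: 04:25–06:10, 09:00–09:45, 12:40–13:10.
B, merged: 05:15–07:05, 07:25–10:10, 13:25–13:30, 14:30–16:00.
04:25–06:10 \ B = 04:25–05:15.
09:00–09:45: entirely removed.
12:40–13:10: nothing removed.

04:25–05:15, 12:40–13:10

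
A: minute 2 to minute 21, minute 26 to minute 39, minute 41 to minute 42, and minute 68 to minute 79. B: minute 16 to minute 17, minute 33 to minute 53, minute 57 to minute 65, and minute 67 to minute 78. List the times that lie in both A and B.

minute 16 to minute 17, minute 33 to minute 39, minute 41 to minute 42, minute 68 to minute 78

minute 2 to minute 21 overlaps B on minute 16 to minute 17.
minute 26 to minute 39 overlaps B on minute 33 to minute 39.
minute 41 to minute 42 overlaps B on minute 41 to minute 42.
minute 68 to minute 79 overlaps B on minute 68 to minute 78.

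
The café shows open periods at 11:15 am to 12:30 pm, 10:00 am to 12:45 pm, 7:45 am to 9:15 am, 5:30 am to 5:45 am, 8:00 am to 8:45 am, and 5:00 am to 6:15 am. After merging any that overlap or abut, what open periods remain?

Sort by start: 5:00 am-6:15 am, 5:30 am-5:45 am, 7:45 am-9:15 am, 8:00 am-8:45 am, 10:00 am-12:45 pm, 11:15 am-12:30 pm.
5:30 am-5:45 am overlaps/touches 5:00 am-6:15 am → extend to 5:00 am-6:15 am.
7:45 am-9:15 am is disjoint → start new block.
8:00 am-8:45 am overlaps/touches 7:45 am-9:15 am → extend to 7:45 am-9:15 am.
10:00 am-12:45 pm is disjoint → start new block.
11:15 am-12:30 pm overlaps/touches 10:00 am-12:45 pm → extend to 10:00 am-12:45 pm.

5:00 am-6:15 am, 7:45 am-9:15 am, 10:00 am-12:45 pm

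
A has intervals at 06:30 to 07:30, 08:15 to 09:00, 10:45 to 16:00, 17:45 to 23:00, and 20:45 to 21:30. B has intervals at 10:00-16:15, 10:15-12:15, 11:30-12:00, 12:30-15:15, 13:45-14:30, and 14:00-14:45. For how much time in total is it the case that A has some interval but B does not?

Merge the first list: 06:30–07:30, 08:15–09:00, 10:45–16:00, 17:45–23:00.
Merge the second list: 10:00–16:15.
A \ B = 06:30–07:30, 08:15–09:00, 17:45–23:00.
Total: 1 h + 45 min + 5 h 15 min = 7 h.

7 h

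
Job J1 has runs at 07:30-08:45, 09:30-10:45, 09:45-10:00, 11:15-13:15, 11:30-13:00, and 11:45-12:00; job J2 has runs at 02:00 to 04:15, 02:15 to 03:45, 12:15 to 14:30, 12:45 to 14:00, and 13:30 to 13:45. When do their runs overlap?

First set merges to 07:30-08:45, 09:30-10:45, 11:15-13:15.
Second set merges to 02:00-04:15, 12:15-14:30.
07:30-08:45 falls entirely outside B.
09:30-10:45 falls entirely outside B.
11:15-13:15 overlaps B on 12:15-13:15.

12:15-13:15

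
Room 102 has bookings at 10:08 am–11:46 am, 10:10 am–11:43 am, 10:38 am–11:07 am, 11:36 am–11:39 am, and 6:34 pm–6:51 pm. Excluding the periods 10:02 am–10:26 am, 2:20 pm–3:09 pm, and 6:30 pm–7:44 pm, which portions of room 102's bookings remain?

First set merges to 10:08 am–11:46 am, 6:34 pm–6:51 pm.
10:08 am–11:46 am minus B → 10:26 am–11:46 am.
6:34 pm–6:51 pm: fully covered by B → removed.

10:26 am–11:46 am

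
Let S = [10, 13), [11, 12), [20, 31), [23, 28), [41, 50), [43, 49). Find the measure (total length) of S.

23

Merged: [10, 13), [20, 31), [41, 50).
Lengths: 3 + 11 + 9 = 23.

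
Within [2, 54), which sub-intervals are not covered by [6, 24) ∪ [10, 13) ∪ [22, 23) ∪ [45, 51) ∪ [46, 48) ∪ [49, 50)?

[2, 6) ∪ [24, 45) ∪ [51, 54)

Covered (merged): [6, 24), [45, 51).
Complement within [2, 54): [2, 6), [24, 45), [51, 54).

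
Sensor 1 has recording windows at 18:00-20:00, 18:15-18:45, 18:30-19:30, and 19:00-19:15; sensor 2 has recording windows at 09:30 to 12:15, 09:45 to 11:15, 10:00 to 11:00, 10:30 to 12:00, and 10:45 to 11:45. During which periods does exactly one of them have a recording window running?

A, merged: 18:00-20:00.
B, merged: 09:30-12:15.
Only in the first: 18:00-20:00.
Only in the second: 09:30-12:15.
Together these are the periods covered by exactly one.

09:30-12:15, 18:00-20:00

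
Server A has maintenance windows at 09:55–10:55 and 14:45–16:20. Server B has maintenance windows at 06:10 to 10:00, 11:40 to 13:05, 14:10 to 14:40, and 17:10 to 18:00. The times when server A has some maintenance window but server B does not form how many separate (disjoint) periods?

2

A \ B = 10:00-10:55, 14:45-16:20.
That is 2 disjoint pieces.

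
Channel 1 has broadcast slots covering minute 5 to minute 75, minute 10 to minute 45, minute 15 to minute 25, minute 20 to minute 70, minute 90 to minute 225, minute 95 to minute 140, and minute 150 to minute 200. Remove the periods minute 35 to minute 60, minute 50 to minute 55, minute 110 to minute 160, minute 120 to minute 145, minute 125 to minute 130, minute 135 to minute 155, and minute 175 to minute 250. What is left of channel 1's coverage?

minute 5 to minute 35, minute 60 to minute 75, minute 90 to minute 110, minute 160 to minute 175

First set merges to minute 5 to minute 75, minute 90 to minute 225.
Second set merges to minute 35 to minute 60, minute 110 to minute 160, minute 175 to minute 250.
minute 5 to minute 75 with B removed leaves minute 5 to minute 35, minute 60 to minute 75.
minute 90 to minute 225 with B removed leaves minute 90 to minute 110, minute 160 to minute 175.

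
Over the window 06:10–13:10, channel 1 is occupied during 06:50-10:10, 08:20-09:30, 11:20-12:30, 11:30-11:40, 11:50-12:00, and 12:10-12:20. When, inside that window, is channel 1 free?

After merging, the occupied span is 06:50-10:10, 11:20-12:30.
Gaps within 06:10-13:10: 06:10-06:50, 10:10-11:20, 12:30-13:10.

06:10-06:50, 10:10-11:20, 12:30-13:10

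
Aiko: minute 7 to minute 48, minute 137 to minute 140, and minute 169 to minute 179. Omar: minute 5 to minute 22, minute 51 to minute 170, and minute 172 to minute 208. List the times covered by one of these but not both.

minute 5 to minute 7, minute 22 to minute 48, minute 51 to minute 137, minute 140 to minute 169, minute 170 to minute 172, minute 179 to minute 208

A \ B = minute 22 to minute 48, minute 170 to minute 172.
B \ A = minute 5 to minute 7, minute 51 to minute 137, minute 140 to minute 169, minute 179 to minute 208.
Union of the two gives the symmetric difference.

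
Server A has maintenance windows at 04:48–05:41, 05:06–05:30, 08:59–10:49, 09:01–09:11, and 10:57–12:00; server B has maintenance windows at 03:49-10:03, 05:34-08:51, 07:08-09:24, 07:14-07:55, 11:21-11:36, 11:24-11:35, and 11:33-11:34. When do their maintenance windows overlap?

First set merges to 04:48-05:41, 08:59-10:49, 10:57-12:00.
Second set merges to 03:49-10:03, 11:21-11:36.
04:48-05:41 meets the second set on 04:48-05:41.
08:59-10:49 meets the second set on 08:59-10:03.
10:57-12:00 meets the second set on 11:21-11:36.

04:48-05:41, 08:59-10:03, 11:21-11:36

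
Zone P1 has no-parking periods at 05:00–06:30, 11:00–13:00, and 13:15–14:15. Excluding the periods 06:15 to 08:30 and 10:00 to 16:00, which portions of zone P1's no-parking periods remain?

05:00-06:15

05:00-06:30 with B removed leaves 05:00-06:15.
11:00-13:00 lies entirely inside B → drops out.
13:15-14:15 lies entirely inside B → drops out.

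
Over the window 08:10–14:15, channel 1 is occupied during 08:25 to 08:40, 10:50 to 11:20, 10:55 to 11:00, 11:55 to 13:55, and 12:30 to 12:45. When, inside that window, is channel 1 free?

After merging, the occupied span is 08:25–08:40, 10:50–11:20, 11:55–13:55.
Uncovered inside 08:10–14:15: 08:10–08:25, 08:40–10:50, 11:20–11:55, 13:55–14:15.

08:10–08:25, 08:40–10:50, 11:20–11:55, 13:55–14:15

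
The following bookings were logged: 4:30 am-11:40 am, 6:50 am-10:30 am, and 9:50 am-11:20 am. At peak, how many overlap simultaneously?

Walk the sorted start/end points keeping a running depth.
The depth first hits 3 at 9:50 am.

3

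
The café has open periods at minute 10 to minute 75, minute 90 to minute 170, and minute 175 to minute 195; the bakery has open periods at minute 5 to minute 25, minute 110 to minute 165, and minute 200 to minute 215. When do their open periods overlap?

minute 10 to minute 75 overlaps B on minute 10 to minute 25.
minute 90 to minute 170 overlaps B on minute 110 to minute 165.
minute 175 to minute 195 falls entirely outside B.

minute 10 to minute 25, minute 110 to minute 165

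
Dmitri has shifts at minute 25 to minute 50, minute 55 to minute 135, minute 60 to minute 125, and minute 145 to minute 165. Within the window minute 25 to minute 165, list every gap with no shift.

Covered (merged): minute 25 to minute 50, minute 55 to minute 135, minute 145 to minute 165.
Uncovered inside minute 25 to minute 165: minute 50 to minute 55, minute 135 to minute 145.

minute 50 to minute 55, minute 135 to minute 145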